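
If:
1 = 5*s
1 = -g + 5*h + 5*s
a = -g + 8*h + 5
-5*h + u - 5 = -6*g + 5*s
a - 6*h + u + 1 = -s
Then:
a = 883/140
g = 61/28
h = 61/140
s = 1/5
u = -137/28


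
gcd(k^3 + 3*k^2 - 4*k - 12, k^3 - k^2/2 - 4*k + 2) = k^2 - 4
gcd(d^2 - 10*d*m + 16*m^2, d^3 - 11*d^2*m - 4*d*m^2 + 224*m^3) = d - 8*m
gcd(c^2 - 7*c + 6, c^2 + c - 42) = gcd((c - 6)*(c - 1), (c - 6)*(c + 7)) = c - 6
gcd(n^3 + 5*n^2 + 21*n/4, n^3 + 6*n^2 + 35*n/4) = n^2 + 7*n/2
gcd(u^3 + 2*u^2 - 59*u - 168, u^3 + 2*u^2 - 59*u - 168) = u^3 + 2*u^2 - 59*u - 168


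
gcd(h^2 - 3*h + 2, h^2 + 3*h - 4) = h - 1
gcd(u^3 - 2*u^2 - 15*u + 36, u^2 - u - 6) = u - 3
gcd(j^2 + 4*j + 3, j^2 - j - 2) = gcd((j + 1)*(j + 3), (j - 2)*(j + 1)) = j + 1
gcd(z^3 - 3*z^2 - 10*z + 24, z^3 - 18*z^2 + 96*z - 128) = z - 2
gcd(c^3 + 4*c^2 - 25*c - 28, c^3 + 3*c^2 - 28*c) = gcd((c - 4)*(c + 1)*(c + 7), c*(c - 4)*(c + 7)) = c^2 + 3*c - 28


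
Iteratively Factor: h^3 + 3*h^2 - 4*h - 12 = (h - 2)*(h^2 + 5*h + 6) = (h - 2)*(h + 2)*(h + 3)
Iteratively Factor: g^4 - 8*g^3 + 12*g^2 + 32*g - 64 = (g - 4)*(g^3 - 4*g^2 - 4*g + 16) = (g - 4)^2*(g^2 - 4) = (g - 4)^2*(g - 2)*(g + 2)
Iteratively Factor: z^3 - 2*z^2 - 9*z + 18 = (z + 3)*(z^2 - 5*z + 6) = (z - 3)*(z + 3)*(z - 2)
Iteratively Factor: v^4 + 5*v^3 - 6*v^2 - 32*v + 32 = (v - 2)*(v^3 + 7*v^2 + 8*v - 16) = (v - 2)*(v + 4)*(v^2 + 3*v - 4) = (v - 2)*(v - 1)*(v + 4)*(v + 4)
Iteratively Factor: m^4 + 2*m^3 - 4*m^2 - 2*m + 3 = (m - 1)*(m^3 + 3*m^2 - m - 3) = (m - 1)*(m + 3)*(m^2 - 1) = (m - 1)*(m + 1)*(m + 3)*(m - 1)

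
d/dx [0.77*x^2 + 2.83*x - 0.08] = 1.54*x + 2.83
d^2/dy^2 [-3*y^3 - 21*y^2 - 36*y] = -18*y - 42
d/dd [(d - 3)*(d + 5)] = 2*d + 2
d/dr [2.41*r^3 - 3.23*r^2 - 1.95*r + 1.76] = 7.23*r^2 - 6.46*r - 1.95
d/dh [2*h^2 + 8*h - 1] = 4*h + 8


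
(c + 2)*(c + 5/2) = c^2 + 9*c/2 + 5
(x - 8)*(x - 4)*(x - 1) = x^3 - 13*x^2 + 44*x - 32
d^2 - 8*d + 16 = (d - 4)^2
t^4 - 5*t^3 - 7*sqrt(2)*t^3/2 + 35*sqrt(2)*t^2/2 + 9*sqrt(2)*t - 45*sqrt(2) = (t - 5)*(t - 3*sqrt(2))*(t - 3*sqrt(2)/2)*(t + sqrt(2))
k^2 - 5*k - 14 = (k - 7)*(k + 2)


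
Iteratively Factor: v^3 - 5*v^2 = (v - 5)*(v^2) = v*(v - 5)*(v)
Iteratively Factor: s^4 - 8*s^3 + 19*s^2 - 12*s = (s - 1)*(s^3 - 7*s^2 + 12*s) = s*(s - 1)*(s^2 - 7*s + 12) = s*(s - 3)*(s - 1)*(s - 4)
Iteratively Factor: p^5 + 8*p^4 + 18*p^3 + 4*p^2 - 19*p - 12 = (p + 3)*(p^4 + 5*p^3 + 3*p^2 - 5*p - 4) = (p - 1)*(p + 3)*(p^3 + 6*p^2 + 9*p + 4) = (p - 1)*(p + 1)*(p + 3)*(p^2 + 5*p + 4) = (p - 1)*(p + 1)*(p + 3)*(p + 4)*(p + 1)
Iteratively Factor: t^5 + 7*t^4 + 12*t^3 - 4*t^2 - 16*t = (t)*(t^4 + 7*t^3 + 12*t^2 - 4*t - 16) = t*(t + 4)*(t^3 + 3*t^2 - 4) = t*(t + 2)*(t + 4)*(t^2 + t - 2) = t*(t - 1)*(t + 2)*(t + 4)*(t + 2)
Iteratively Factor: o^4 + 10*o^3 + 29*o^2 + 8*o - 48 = (o + 3)*(o^3 + 7*o^2 + 8*o - 16) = (o + 3)*(o + 4)*(o^2 + 3*o - 4) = (o - 1)*(o + 3)*(o + 4)*(o + 4)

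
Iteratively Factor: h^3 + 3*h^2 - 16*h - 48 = (h + 3)*(h^2 - 16) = (h + 3)*(h + 4)*(h - 4)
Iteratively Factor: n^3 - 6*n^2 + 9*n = (n)*(n^2 - 6*n + 9) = n*(n - 3)*(n - 3)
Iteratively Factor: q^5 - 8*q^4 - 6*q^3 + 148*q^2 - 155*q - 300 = (q + 4)*(q^4 - 12*q^3 + 42*q^2 - 20*q - 75) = (q - 5)*(q + 4)*(q^3 - 7*q^2 + 7*q + 15) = (q - 5)*(q - 3)*(q + 4)*(q^2 - 4*q - 5) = (q - 5)*(q - 3)*(q + 1)*(q + 4)*(q - 5)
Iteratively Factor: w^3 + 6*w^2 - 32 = (w + 4)*(w^2 + 2*w - 8) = (w + 4)^2*(w - 2)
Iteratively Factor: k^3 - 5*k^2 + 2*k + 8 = (k - 4)*(k^2 - k - 2) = (k - 4)*(k + 1)*(k - 2)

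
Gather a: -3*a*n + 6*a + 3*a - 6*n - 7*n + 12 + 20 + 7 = a*(9 - 3*n) - 13*n + 39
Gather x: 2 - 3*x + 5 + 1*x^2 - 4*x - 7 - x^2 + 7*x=0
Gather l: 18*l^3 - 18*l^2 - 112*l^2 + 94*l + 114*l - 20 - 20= 18*l^3 - 130*l^2 + 208*l - 40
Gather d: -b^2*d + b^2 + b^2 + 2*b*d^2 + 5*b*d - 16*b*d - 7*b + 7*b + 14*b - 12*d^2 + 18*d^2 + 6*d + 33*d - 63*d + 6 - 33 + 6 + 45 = 2*b^2 + 14*b + d^2*(2*b + 6) + d*(-b^2 - 11*b - 24) + 24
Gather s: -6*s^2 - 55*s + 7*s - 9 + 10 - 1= -6*s^2 - 48*s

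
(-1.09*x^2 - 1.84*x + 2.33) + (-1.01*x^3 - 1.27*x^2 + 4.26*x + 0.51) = -1.01*x^3 - 2.36*x^2 + 2.42*x + 2.84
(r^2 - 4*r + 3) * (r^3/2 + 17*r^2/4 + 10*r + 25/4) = r^5/2 + 9*r^4/4 - 11*r^3/2 - 21*r^2 + 5*r + 75/4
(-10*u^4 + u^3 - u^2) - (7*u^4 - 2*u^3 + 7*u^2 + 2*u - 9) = -17*u^4 + 3*u^3 - 8*u^2 - 2*u + 9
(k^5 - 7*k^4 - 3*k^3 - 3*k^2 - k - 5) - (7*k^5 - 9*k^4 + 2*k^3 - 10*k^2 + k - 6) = -6*k^5 + 2*k^4 - 5*k^3 + 7*k^2 - 2*k + 1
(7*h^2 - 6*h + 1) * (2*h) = 14*h^3 - 12*h^2 + 2*h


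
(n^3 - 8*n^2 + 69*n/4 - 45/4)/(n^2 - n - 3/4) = (2*n^2 - 13*n + 15)/(2*n + 1)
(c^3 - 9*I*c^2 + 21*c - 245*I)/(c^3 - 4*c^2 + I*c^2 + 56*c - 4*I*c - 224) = (c^2 - 2*I*c + 35)/(c^2 + c*(-4 + 8*I) - 32*I)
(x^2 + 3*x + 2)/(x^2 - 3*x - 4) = (x + 2)/(x - 4)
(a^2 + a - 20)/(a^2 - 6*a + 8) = (a + 5)/(a - 2)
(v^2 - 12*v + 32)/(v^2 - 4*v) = (v - 8)/v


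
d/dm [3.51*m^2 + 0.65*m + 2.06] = 7.02*m + 0.65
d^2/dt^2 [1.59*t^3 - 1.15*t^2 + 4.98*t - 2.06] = 9.54*t - 2.3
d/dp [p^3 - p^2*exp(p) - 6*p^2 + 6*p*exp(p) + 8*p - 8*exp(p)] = -p^2*exp(p) + 3*p^2 + 4*p*exp(p) - 12*p - 2*exp(p) + 8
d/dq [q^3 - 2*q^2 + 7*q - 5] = 3*q^2 - 4*q + 7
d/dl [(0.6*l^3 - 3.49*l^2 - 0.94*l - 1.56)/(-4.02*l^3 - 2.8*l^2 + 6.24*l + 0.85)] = (-15.7098*l^4 - 0.0695999999999941*l^3 - 41.6932*l^2 - 14.669*l + 8.9354)/(16.1604*l^6 + 22.512*l^5 - 42.3296*l^4 - 41.778*l^3 + 34.1776*l^2 + 10.608*l + 0.7225)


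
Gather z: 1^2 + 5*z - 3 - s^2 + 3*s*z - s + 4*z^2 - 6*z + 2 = -s^2 - s + 4*z^2 + z*(3*s - 1)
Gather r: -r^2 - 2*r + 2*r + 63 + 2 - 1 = 64 - r^2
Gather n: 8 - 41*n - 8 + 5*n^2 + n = 5*n^2 - 40*n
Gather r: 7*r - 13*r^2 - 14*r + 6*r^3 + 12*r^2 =6*r^3 - r^2 - 7*r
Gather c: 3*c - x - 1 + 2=3*c - x + 1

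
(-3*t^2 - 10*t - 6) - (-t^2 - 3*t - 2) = -2*t^2 - 7*t - 4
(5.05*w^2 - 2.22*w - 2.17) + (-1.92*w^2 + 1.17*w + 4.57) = 3.13*w^2 - 1.05*w + 2.4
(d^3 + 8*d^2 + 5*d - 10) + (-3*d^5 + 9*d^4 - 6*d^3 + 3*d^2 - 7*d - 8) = -3*d^5 + 9*d^4 - 5*d^3 + 11*d^2 - 2*d - 18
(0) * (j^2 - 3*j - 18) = 0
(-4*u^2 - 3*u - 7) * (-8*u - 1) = 32*u^3 + 28*u^2 + 59*u + 7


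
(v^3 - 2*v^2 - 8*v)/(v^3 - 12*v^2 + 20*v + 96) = v*(v - 4)/(v^2 - 14*v + 48)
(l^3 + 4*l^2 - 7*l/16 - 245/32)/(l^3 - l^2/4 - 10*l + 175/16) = (4*l + 7)/(2*(2*l - 5))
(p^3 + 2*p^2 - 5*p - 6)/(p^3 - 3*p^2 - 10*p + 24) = (p + 1)/(p - 4)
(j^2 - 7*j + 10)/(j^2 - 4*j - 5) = (j - 2)/(j + 1)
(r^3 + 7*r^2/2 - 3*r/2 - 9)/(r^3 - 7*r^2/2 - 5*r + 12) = (r + 3)/(r - 4)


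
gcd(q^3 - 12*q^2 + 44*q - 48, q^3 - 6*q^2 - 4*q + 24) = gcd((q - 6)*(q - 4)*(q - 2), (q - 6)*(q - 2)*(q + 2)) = q^2 - 8*q + 12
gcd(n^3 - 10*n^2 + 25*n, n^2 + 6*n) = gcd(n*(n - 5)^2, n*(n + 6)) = n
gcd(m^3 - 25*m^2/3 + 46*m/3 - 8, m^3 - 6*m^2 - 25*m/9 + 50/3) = m - 6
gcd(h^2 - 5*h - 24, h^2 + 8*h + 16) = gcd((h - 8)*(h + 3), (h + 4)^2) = 1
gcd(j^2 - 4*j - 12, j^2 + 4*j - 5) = 1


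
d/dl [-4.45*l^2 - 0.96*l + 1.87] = -8.9*l - 0.96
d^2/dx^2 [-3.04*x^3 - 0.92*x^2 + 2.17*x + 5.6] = -18.24*x - 1.84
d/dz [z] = 1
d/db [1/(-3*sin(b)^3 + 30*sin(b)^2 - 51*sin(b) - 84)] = (3*sin(b)^2 - 20*sin(b) + 17)*cos(b)/(3*(sin(b)^3 - 10*sin(b)^2 + 17*sin(b) + 28)^2)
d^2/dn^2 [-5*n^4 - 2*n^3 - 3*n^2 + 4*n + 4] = -60*n^2 - 12*n - 6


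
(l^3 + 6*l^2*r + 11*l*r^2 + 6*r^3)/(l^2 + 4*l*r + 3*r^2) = l + 2*r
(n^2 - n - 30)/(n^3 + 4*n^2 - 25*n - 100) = (n - 6)/(n^2 - n - 20)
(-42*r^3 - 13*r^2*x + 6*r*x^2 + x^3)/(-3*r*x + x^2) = 14*r^2/x + 9*r + x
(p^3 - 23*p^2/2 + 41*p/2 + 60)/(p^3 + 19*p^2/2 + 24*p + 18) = (p^2 - 13*p + 40)/(p^2 + 8*p + 12)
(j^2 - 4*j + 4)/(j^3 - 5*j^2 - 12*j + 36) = (j - 2)/(j^2 - 3*j - 18)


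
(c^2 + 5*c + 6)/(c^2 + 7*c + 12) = (c + 2)/(c + 4)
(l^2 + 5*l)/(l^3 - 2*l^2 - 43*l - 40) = l/(l^2 - 7*l - 8)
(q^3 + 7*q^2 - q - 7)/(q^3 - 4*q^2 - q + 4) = (q + 7)/(q - 4)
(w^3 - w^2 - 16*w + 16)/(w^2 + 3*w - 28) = (w^2 + 3*w - 4)/(w + 7)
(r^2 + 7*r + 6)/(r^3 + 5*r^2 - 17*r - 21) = (r + 6)/(r^2 + 4*r - 21)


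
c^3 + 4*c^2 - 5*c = c*(c - 1)*(c + 5)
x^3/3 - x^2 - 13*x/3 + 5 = (x/3 + 1)*(x - 5)*(x - 1)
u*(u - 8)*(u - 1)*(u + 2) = u^4 - 7*u^3 - 10*u^2 + 16*u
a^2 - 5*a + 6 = (a - 3)*(a - 2)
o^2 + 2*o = o*(o + 2)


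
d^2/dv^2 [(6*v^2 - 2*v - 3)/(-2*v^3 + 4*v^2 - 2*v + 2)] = (-6*v^6 + 6*v^5 + 24*v^4 - 96*v^3 + 93*v^2 - 21*v - 7)/(v^9 - 6*v^8 + 15*v^7 - 23*v^6 + 27*v^5 - 24*v^4 + 16*v^3 - 9*v^2 + 3*v - 1)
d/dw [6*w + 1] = 6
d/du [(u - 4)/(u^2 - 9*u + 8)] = (u^2 - 9*u - (u - 4)*(2*u - 9) + 8)/(u^2 - 9*u + 8)^2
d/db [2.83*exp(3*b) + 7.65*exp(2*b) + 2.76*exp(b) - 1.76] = (8.49*exp(2*b) + 15.3*exp(b) + 2.76)*exp(b)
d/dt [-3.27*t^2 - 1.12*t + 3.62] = -6.54*t - 1.12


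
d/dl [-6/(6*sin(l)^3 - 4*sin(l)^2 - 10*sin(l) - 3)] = 12*(9*sin(l)^2 - 4*sin(l) - 5)*cos(l)/(-6*sin(l)^3 + 4*sin(l)^2 + 10*sin(l) + 3)^2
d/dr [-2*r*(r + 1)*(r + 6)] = -6*r^2 - 28*r - 12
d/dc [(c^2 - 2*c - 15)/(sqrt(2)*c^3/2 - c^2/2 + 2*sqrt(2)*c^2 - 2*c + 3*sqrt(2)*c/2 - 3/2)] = 2*(-sqrt(2)*c^2 + 10*sqrt(2)*c - 6 + 5*sqrt(2))/(2*c^4 - 2*sqrt(2)*c^3 + 4*c^3 - 4*sqrt(2)*c^2 + 3*c^2 - 2*sqrt(2)*c + 2*c + 1)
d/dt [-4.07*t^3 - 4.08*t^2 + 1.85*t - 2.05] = -12.21*t^2 - 8.16*t + 1.85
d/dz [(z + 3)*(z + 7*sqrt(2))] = 2*z + 3 + 7*sqrt(2)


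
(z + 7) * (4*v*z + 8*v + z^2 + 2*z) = 4*v*z^2 + 36*v*z + 56*v + z^3 + 9*z^2 + 14*z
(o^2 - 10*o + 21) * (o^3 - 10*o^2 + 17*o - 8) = o^5 - 20*o^4 + 138*o^3 - 388*o^2 + 437*o - 168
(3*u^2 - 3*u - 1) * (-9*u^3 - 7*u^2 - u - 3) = -27*u^5 + 6*u^4 + 27*u^3 + u^2 + 10*u + 3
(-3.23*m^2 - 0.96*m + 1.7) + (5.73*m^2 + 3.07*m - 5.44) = 2.5*m^2 + 2.11*m - 3.74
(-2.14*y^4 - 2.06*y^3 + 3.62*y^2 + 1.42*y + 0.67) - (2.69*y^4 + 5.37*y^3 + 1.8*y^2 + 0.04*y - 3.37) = -4.83*y^4 - 7.43*y^3 + 1.82*y^2 + 1.38*y + 4.04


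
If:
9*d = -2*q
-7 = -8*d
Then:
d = 7/8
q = -63/16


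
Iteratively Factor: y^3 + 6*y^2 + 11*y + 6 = (y + 3)*(y^2 + 3*y + 2) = (y + 2)*(y + 3)*(y + 1)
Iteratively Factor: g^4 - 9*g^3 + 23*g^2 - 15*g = (g)*(g^3 - 9*g^2 + 23*g - 15) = g*(g - 1)*(g^2 - 8*g + 15) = g*(g - 3)*(g - 1)*(g - 5)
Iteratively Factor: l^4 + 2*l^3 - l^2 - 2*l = (l - 1)*(l^3 + 3*l^2 + 2*l) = (l - 1)*(l + 1)*(l^2 + 2*l) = l*(l - 1)*(l + 1)*(l + 2)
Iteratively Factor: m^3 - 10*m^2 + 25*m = (m - 5)*(m^2 - 5*m) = m*(m - 5)*(m - 5)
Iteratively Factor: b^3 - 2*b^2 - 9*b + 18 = (b - 2)*(b^2 - 9) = (b - 2)*(b + 3)*(b - 3)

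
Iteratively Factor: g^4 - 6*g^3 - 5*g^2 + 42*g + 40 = (g + 1)*(g^3 - 7*g^2 + 2*g + 40) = (g - 5)*(g + 1)*(g^2 - 2*g - 8) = (g - 5)*(g + 1)*(g + 2)*(g - 4)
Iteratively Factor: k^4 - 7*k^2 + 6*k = (k + 3)*(k^3 - 3*k^2 + 2*k) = (k - 1)*(k + 3)*(k^2 - 2*k) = (k - 2)*(k - 1)*(k + 3)*(k)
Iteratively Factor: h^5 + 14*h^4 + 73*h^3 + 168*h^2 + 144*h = (h + 4)*(h^4 + 10*h^3 + 33*h^2 + 36*h) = h*(h + 4)*(h^3 + 10*h^2 + 33*h + 36) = h*(h + 3)*(h + 4)*(h^2 + 7*h + 12) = h*(h + 3)^2*(h + 4)*(h + 4)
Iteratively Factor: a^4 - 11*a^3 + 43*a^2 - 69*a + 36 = (a - 4)*(a^3 - 7*a^2 + 15*a - 9) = (a - 4)*(a - 3)*(a^2 - 4*a + 3) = (a - 4)*(a - 3)*(a - 1)*(a - 3)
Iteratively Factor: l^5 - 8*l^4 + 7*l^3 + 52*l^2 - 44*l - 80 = (l - 4)*(l^4 - 4*l^3 - 9*l^2 + 16*l + 20) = (l - 4)*(l + 2)*(l^3 - 6*l^2 + 3*l + 10) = (l - 4)*(l - 2)*(l + 2)*(l^2 - 4*l - 5) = (l - 5)*(l - 4)*(l - 2)*(l + 2)*(l + 1)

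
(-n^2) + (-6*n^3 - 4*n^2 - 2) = -6*n^3 - 5*n^2 - 2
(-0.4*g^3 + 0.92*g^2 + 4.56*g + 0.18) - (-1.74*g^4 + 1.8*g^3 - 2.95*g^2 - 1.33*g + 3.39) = 1.74*g^4 - 2.2*g^3 + 3.87*g^2 + 5.89*g - 3.21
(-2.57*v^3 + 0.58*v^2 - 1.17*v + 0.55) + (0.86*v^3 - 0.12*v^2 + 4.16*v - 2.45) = -1.71*v^3 + 0.46*v^2 + 2.99*v - 1.9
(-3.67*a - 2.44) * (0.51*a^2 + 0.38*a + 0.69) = -1.8717*a^3 - 2.639*a^2 - 3.4595*a - 1.6836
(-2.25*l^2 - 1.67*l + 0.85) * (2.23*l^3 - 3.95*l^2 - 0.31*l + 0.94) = -5.0175*l^5 + 5.1634*l^4 + 9.1895*l^3 - 4.9548*l^2 - 1.8333*l + 0.799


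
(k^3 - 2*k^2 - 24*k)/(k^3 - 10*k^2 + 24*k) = (k + 4)/(k - 4)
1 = 1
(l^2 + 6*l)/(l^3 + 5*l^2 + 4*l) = (l + 6)/(l^2 + 5*l + 4)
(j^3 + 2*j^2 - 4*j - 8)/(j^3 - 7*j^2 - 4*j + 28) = (j + 2)/(j - 7)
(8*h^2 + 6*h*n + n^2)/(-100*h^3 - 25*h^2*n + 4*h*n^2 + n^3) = (-2*h - n)/(25*h^2 - n^2)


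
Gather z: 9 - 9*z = 9 - 9*z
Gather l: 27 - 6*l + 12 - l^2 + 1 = -l^2 - 6*l + 40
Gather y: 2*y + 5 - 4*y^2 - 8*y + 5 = -4*y^2 - 6*y + 10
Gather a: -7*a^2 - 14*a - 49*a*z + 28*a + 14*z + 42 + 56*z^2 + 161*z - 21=-7*a^2 + a*(14 - 49*z) + 56*z^2 + 175*z + 21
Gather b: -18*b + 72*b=54*b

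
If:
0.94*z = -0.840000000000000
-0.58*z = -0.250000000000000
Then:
No Solution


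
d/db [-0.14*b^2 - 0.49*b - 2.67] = -0.28*b - 0.49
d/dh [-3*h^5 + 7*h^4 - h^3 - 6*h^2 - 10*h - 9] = -15*h^4 + 28*h^3 - 3*h^2 - 12*h - 10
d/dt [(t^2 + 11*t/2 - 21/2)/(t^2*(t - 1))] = (-t^3 - 11*t^2 + 37*t - 21)/(t^3*(t^2 - 2*t + 1))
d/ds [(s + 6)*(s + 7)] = 2*s + 13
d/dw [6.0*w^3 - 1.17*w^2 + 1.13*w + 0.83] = 18.0*w^2 - 2.34*w + 1.13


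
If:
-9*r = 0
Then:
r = 0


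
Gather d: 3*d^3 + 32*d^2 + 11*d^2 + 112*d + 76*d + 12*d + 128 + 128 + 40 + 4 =3*d^3 + 43*d^2 + 200*d + 300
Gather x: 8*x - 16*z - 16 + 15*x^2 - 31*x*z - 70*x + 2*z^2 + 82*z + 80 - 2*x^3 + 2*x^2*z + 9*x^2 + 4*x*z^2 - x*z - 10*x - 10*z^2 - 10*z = -2*x^3 + x^2*(2*z + 24) + x*(4*z^2 - 32*z - 72) - 8*z^2 + 56*z + 64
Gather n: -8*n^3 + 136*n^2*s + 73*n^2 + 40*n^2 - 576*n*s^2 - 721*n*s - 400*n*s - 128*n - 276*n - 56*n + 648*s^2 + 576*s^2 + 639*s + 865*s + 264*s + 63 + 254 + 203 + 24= -8*n^3 + n^2*(136*s + 113) + n*(-576*s^2 - 1121*s - 460) + 1224*s^2 + 1768*s + 544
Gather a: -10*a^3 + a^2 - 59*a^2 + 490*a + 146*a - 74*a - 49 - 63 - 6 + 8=-10*a^3 - 58*a^2 + 562*a - 110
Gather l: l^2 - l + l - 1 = l^2 - 1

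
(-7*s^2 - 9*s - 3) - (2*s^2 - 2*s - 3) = -9*s^2 - 7*s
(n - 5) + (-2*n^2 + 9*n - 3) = -2*n^2 + 10*n - 8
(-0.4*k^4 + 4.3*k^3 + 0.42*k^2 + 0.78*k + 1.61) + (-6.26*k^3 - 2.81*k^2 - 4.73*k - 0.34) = -0.4*k^4 - 1.96*k^3 - 2.39*k^2 - 3.95*k + 1.27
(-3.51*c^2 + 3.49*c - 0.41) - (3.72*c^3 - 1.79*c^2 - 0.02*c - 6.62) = -3.72*c^3 - 1.72*c^2 + 3.51*c + 6.21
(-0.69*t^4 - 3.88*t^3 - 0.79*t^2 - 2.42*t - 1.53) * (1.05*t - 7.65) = -0.7245*t^5 + 1.2045*t^4 + 28.8525*t^3 + 3.5025*t^2 + 16.9065*t + 11.7045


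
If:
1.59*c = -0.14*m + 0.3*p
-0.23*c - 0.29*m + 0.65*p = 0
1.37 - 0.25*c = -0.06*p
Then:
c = 0.20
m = -49.43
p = -21.98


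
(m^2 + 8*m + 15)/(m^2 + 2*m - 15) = (m + 3)/(m - 3)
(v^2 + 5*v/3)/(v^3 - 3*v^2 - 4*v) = (v + 5/3)/(v^2 - 3*v - 4)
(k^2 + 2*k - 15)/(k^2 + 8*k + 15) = (k - 3)/(k + 3)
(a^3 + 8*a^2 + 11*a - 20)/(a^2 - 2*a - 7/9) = 9*(-a^3 - 8*a^2 - 11*a + 20)/(-9*a^2 + 18*a + 7)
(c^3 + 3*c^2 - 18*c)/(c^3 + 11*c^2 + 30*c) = (c - 3)/(c + 5)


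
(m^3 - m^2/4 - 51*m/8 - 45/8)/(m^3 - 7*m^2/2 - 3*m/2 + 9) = (m + 5/4)/(m - 2)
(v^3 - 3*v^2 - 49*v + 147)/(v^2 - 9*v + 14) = (v^2 + 4*v - 21)/(v - 2)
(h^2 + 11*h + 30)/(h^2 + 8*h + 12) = (h + 5)/(h + 2)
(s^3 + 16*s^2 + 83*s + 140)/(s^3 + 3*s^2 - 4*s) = (s^2 + 12*s + 35)/(s*(s - 1))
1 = 1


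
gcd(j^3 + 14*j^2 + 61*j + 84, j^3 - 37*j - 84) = j^2 + 7*j + 12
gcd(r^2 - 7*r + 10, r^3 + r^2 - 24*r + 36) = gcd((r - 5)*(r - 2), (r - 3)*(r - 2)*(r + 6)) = r - 2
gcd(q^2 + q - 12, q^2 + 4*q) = q + 4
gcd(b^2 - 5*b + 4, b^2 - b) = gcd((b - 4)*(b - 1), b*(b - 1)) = b - 1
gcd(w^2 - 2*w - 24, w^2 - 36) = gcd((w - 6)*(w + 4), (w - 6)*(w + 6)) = w - 6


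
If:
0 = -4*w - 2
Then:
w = -1/2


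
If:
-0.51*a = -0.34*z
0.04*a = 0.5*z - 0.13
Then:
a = 0.18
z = 0.27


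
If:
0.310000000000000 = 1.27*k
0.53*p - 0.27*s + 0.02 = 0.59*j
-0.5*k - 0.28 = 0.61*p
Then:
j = -0.457627118644068*s - 0.558169045207221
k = 0.24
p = -0.66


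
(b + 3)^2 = b^2 + 6*b + 9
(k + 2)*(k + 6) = k^2 + 8*k + 12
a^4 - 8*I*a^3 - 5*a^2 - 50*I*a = a*(a - 5*I)^2*(a + 2*I)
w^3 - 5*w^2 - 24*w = w*(w - 8)*(w + 3)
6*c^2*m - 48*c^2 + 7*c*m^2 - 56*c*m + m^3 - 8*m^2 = (c + m)*(6*c + m)*(m - 8)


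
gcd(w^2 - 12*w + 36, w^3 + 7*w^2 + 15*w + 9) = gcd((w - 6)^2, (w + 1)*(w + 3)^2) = 1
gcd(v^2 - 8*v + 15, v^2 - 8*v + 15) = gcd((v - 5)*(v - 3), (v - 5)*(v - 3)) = v^2 - 8*v + 15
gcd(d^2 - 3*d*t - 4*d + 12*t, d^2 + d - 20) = d - 4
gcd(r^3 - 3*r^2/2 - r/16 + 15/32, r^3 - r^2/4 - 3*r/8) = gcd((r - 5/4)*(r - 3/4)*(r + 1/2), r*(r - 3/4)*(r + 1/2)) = r^2 - r/4 - 3/8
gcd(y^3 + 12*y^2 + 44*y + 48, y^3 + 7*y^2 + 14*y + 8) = y^2 + 6*y + 8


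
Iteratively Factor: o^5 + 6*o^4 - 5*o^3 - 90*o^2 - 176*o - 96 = (o + 3)*(o^4 + 3*o^3 - 14*o^2 - 48*o - 32) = (o + 3)*(o + 4)*(o^3 - o^2 - 10*o - 8) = (o + 1)*(o + 3)*(o + 4)*(o^2 - 2*o - 8) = (o + 1)*(o + 2)*(o + 3)*(o + 4)*(o - 4)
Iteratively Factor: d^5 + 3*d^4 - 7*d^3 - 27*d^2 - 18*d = (d + 3)*(d^4 - 7*d^2 - 6*d) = (d + 2)*(d + 3)*(d^3 - 2*d^2 - 3*d) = (d - 3)*(d + 2)*(d + 3)*(d^2 + d) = d*(d - 3)*(d + 2)*(d + 3)*(d + 1)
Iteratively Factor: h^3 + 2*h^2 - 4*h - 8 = (h + 2)*(h^2 - 4) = (h + 2)^2*(h - 2)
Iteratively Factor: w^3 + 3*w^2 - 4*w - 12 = (w + 2)*(w^2 + w - 6) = (w + 2)*(w + 3)*(w - 2)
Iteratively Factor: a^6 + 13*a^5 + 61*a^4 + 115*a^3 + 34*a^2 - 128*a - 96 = (a + 2)*(a^5 + 11*a^4 + 39*a^3 + 37*a^2 - 40*a - 48) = (a + 2)*(a + 3)*(a^4 + 8*a^3 + 15*a^2 - 8*a - 16) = (a + 2)*(a + 3)*(a + 4)*(a^3 + 4*a^2 - a - 4) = (a + 2)*(a + 3)*(a + 4)^2*(a^2 - 1) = (a - 1)*(a + 2)*(a + 3)*(a + 4)^2*(a + 1)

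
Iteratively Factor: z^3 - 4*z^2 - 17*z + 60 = (z - 5)*(z^2 + z - 12) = (z - 5)*(z + 4)*(z - 3)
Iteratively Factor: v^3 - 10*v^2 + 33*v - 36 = (v - 4)*(v^2 - 6*v + 9) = (v - 4)*(v - 3)*(v - 3)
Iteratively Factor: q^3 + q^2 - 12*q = (q - 3)*(q^2 + 4*q) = (q - 3)*(q + 4)*(q)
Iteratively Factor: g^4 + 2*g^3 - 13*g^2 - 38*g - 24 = (g + 2)*(g^3 - 13*g - 12) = (g - 4)*(g + 2)*(g^2 + 4*g + 3) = (g - 4)*(g + 2)*(g + 3)*(g + 1)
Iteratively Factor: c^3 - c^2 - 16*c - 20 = (c + 2)*(c^2 - 3*c - 10) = (c + 2)^2*(c - 5)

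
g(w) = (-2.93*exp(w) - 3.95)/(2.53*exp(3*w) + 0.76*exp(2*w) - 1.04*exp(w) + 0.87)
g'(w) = (-2.93*exp(w) - 3.95)*(-7.59*exp(3*w) - 1.52*exp(2*w) + 1.04*exp(w))/(2.53*exp(3*w) + 0.76*exp(2*w) - 1.04*exp(w) + 0.87)^2 - 2.93*exp(w)/(2.53*exp(3*w) + 0.76*exp(2*w) - 1.04*exp(w) + 0.87)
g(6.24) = -0.00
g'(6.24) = 0.00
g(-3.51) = -4.81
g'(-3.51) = -0.27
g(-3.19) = -4.91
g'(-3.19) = -0.38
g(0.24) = -1.28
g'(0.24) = 2.97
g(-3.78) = -4.74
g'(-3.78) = -0.21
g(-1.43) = -6.65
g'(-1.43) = -1.55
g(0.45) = -0.79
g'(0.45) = 1.85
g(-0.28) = -3.83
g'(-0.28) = 6.61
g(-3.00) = -4.99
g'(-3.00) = -0.46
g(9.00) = 0.00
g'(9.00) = 0.00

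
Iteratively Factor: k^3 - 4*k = (k)*(k^2 - 4) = k*(k + 2)*(k - 2)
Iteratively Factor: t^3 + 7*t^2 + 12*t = (t)*(t^2 + 7*t + 12) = t*(t + 4)*(t + 3)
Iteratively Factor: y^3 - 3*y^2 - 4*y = (y + 1)*(y^2 - 4*y) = y*(y + 1)*(y - 4)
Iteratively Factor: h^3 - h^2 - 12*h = (h + 3)*(h^2 - 4*h) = (h - 4)*(h + 3)*(h)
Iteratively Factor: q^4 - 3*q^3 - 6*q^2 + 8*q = (q - 1)*(q^3 - 2*q^2 - 8*q) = (q - 1)*(q + 2)*(q^2 - 4*q) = (q - 4)*(q - 1)*(q + 2)*(q)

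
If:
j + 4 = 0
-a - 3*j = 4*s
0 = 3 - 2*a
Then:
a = 3/2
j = -4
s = 21/8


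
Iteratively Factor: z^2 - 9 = (z - 3)*(z + 3)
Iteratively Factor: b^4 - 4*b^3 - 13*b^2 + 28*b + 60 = (b + 2)*(b^3 - 6*b^2 - b + 30) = (b + 2)^2*(b^2 - 8*b + 15) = (b - 3)*(b + 2)^2*(b - 5)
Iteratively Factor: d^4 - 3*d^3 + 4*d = (d)*(d^3 - 3*d^2 + 4) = d*(d + 1)*(d^2 - 4*d + 4) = d*(d - 2)*(d + 1)*(d - 2)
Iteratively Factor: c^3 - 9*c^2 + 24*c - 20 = (c - 5)*(c^2 - 4*c + 4) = (c - 5)*(c - 2)*(c - 2)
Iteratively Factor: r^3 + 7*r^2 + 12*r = (r + 4)*(r^2 + 3*r) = (r + 3)*(r + 4)*(r)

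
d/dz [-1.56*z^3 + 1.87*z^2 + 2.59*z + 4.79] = -4.68*z^2 + 3.74*z + 2.59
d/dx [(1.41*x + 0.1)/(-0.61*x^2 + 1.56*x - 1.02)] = (0.8601*x^2 + 0.122*x - 1.5942)/(0.3721*x^4 - 1.9032*x^3 + 3.678*x^2 - 3.1824*x + 1.0404)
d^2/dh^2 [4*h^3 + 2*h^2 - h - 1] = 24*h + 4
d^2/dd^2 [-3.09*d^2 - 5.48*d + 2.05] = -6.18000000000000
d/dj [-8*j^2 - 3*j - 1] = -16*j - 3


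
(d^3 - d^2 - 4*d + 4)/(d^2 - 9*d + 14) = (d^2 + d - 2)/(d - 7)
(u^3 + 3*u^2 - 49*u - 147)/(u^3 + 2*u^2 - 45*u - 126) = (u + 7)/(u + 6)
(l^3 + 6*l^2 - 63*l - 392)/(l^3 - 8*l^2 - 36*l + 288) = (l^2 + 14*l + 49)/(l^2 - 36)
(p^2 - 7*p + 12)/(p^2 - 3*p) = (p - 4)/p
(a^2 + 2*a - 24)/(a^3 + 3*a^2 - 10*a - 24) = (a^2 + 2*a - 24)/(a^3 + 3*a^2 - 10*a - 24)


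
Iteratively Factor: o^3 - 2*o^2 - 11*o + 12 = (o - 1)*(o^2 - o - 12) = (o - 4)*(o - 1)*(o + 3)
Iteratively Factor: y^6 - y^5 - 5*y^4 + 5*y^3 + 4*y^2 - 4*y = (y + 1)*(y^5 - 2*y^4 - 3*y^3 + 8*y^2 - 4*y) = (y + 1)*(y + 2)*(y^4 - 4*y^3 + 5*y^2 - 2*y) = (y - 2)*(y + 1)*(y + 2)*(y^3 - 2*y^2 + y) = (y - 2)*(y - 1)*(y + 1)*(y + 2)*(y^2 - y) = y*(y - 2)*(y - 1)*(y + 1)*(y + 2)*(y - 1)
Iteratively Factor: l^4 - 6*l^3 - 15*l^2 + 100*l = (l - 5)*(l^3 - l^2 - 20*l) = (l - 5)*(l + 4)*(l^2 - 5*l) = (l - 5)^2*(l + 4)*(l)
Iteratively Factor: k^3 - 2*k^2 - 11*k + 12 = (k + 3)*(k^2 - 5*k + 4) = (k - 4)*(k + 3)*(k - 1)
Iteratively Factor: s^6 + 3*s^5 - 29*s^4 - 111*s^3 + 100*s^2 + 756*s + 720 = (s + 3)*(s^5 - 29*s^3 - 24*s^2 + 172*s + 240) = (s + 3)*(s + 4)*(s^4 - 4*s^3 - 13*s^2 + 28*s + 60) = (s + 2)*(s + 3)*(s + 4)*(s^3 - 6*s^2 - s + 30) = (s - 5)*(s + 2)*(s + 3)*(s + 4)*(s^2 - s - 6) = (s - 5)*(s + 2)^2*(s + 3)*(s + 4)*(s - 3)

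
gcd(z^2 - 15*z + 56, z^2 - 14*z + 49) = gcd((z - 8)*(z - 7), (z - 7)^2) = z - 7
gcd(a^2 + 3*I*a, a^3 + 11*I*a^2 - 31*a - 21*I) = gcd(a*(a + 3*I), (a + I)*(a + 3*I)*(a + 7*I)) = a + 3*I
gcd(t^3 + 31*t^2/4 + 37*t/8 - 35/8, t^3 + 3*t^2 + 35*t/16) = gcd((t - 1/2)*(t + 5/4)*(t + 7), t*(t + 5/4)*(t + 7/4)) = t + 5/4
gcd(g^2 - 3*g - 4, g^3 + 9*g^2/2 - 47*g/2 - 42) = g - 4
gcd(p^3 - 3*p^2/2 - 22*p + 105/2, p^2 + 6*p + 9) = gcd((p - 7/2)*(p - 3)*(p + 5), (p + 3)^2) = 1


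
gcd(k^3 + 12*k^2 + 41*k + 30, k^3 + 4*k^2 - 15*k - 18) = k^2 + 7*k + 6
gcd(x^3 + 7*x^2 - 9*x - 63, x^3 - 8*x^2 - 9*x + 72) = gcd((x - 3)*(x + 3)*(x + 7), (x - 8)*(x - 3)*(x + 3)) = x^2 - 9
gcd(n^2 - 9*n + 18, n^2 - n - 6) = n - 3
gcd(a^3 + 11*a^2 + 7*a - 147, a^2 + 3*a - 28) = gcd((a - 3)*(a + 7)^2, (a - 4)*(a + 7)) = a + 7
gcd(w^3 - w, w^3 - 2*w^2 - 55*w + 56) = w - 1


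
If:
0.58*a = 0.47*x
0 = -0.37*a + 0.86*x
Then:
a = 0.00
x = 0.00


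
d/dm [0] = 0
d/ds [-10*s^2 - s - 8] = -20*s - 1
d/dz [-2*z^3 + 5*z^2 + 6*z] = -6*z^2 + 10*z + 6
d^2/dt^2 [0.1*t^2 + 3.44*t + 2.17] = 0.200000000000000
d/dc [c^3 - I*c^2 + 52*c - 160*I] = 3*c^2 - 2*I*c + 52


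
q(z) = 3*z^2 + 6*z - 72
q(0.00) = -72.00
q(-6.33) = 10.23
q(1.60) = -54.72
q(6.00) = 72.00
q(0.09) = -71.44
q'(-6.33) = -31.98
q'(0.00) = 6.00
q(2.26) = -43.12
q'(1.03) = 12.18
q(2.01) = -47.82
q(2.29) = -42.53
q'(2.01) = 18.06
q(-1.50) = -74.25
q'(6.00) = 42.00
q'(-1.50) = -3.00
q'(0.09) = 6.54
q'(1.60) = 15.60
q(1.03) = -62.64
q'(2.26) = 19.56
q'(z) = 6*z + 6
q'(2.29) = 19.74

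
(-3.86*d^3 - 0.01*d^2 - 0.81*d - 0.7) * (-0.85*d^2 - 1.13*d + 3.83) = 3.281*d^5 + 4.3703*d^4 - 14.084*d^3 + 1.472*d^2 - 2.3113*d - 2.681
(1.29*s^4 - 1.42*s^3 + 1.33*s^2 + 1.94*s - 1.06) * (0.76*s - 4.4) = 0.9804*s^5 - 6.7552*s^4 + 7.2588*s^3 - 4.3776*s^2 - 9.3416*s + 4.664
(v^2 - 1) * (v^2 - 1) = v^4 - 2*v^2 + 1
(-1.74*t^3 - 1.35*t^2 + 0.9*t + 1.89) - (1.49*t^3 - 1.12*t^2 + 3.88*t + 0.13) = -3.23*t^3 - 0.23*t^2 - 2.98*t + 1.76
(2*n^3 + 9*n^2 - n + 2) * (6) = 12*n^3 + 54*n^2 - 6*n + 12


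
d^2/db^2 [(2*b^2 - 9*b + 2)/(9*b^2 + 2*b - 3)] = 2*(-765*b^3 + 648*b^2 - 621*b + 26)/(729*b^6 + 486*b^5 - 621*b^4 - 316*b^3 + 207*b^2 + 54*b - 27)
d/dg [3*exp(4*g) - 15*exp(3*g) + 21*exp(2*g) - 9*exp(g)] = (12*exp(3*g) - 45*exp(2*g) + 42*exp(g) - 9)*exp(g)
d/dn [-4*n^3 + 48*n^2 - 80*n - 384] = -12*n^2 + 96*n - 80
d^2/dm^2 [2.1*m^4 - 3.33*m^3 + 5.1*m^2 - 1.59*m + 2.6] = 25.2*m^2 - 19.98*m + 10.2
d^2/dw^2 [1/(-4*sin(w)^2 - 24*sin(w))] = (2*sin(w) + 9 + 15/sin(w) - 18/sin(w)^2 - 36/sin(w)^3)/(2*(sin(w) + 6)^3)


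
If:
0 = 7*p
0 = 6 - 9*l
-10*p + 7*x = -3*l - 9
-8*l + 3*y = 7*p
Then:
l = 2/3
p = 0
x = -11/7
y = 16/9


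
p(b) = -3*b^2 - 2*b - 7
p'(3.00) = -20.00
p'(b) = -6*b - 2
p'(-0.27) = -0.38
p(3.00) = -40.00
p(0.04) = -7.08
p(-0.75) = -7.19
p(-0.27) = -6.68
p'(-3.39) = 18.34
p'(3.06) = -20.36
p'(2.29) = -15.74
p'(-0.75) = 2.50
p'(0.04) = -2.24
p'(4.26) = -27.56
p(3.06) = -41.21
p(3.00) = -40.00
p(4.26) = -69.96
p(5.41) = -105.62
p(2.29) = -27.31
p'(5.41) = -34.46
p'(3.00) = -20.00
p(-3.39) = -34.70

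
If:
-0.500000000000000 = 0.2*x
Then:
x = -2.50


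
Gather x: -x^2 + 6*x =-x^2 + 6*x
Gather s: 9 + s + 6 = s + 15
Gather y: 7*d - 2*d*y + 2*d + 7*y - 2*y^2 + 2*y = 9*d - 2*y^2 + y*(9 - 2*d)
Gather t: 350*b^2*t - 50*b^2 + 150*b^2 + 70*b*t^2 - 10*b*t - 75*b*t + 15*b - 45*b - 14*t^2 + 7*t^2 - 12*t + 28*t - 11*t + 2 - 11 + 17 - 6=100*b^2 - 30*b + t^2*(70*b - 7) + t*(350*b^2 - 85*b + 5) + 2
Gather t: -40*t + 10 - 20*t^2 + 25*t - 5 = -20*t^2 - 15*t + 5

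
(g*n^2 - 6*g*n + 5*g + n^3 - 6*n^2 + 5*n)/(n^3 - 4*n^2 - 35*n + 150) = (g*n - g + n^2 - n)/(n^2 + n - 30)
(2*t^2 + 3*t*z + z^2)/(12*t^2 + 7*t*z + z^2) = (2*t^2 + 3*t*z + z^2)/(12*t^2 + 7*t*z + z^2)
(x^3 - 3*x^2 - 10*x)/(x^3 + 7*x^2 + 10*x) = (x - 5)/(x + 5)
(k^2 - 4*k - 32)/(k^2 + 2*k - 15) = (k^2 - 4*k - 32)/(k^2 + 2*k - 15)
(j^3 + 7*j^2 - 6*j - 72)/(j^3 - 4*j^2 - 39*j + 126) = (j + 4)/(j - 7)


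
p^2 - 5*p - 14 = (p - 7)*(p + 2)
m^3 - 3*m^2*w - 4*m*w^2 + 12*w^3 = (m - 3*w)*(m - 2*w)*(m + 2*w)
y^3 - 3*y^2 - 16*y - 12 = (y - 6)*(y + 1)*(y + 2)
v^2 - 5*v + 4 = (v - 4)*(v - 1)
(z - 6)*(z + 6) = z^2 - 36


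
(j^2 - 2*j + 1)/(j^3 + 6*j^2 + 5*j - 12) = (j - 1)/(j^2 + 7*j + 12)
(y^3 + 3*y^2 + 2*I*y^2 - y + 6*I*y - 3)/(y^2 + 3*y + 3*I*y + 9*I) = (y^2 + 2*I*y - 1)/(y + 3*I)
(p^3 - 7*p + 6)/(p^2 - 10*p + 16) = (p^2 + 2*p - 3)/(p - 8)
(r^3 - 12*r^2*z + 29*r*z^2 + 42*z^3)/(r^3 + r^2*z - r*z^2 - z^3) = (-r^2 + 13*r*z - 42*z^2)/(-r^2 + z^2)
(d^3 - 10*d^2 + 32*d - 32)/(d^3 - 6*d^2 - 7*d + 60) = (d^2 - 6*d + 8)/(d^2 - 2*d - 15)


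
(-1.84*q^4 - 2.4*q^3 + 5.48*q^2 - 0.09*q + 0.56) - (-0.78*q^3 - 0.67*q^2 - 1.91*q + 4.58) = -1.84*q^4 - 1.62*q^3 + 6.15*q^2 + 1.82*q - 4.02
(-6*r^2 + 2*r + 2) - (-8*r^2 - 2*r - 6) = 2*r^2 + 4*r + 8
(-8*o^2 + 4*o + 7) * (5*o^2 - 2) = -40*o^4 + 20*o^3 + 51*o^2 - 8*o - 14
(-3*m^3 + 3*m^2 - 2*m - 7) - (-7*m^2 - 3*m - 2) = -3*m^3 + 10*m^2 + m - 5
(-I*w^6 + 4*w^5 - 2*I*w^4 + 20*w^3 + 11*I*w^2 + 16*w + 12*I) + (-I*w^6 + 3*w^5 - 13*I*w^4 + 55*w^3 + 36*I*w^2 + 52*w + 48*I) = -2*I*w^6 + 7*w^5 - 15*I*w^4 + 75*w^3 + 47*I*w^2 + 68*w + 60*I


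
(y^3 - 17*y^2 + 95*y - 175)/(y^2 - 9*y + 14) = (y^2 - 10*y + 25)/(y - 2)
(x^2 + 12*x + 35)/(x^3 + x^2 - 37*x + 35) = (x + 5)/(x^2 - 6*x + 5)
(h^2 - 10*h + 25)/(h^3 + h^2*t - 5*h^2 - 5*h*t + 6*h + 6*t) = (h^2 - 10*h + 25)/(h^3 + h^2*t - 5*h^2 - 5*h*t + 6*h + 6*t)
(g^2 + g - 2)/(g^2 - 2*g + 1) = (g + 2)/(g - 1)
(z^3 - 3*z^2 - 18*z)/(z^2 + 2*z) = (z^2 - 3*z - 18)/(z + 2)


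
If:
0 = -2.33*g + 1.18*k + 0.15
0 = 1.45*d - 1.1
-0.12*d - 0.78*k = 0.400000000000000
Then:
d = 0.76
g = -0.25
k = -0.63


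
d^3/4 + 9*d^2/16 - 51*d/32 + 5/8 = (d/4 + 1)*(d - 5/4)*(d - 1/2)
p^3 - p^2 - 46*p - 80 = (p - 8)*(p + 2)*(p + 5)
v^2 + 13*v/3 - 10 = (v - 5/3)*(v + 6)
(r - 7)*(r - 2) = r^2 - 9*r + 14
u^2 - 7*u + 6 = (u - 6)*(u - 1)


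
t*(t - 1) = t^2 - t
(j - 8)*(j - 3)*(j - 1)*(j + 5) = j^4 - 7*j^3 - 25*j^2 + 151*j - 120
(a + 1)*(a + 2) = a^2 + 3*a + 2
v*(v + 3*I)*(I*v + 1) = I*v^3 - 2*v^2 + 3*I*v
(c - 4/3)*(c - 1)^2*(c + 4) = c^4 + 2*c^3/3 - 29*c^2/3 + 40*c/3 - 16/3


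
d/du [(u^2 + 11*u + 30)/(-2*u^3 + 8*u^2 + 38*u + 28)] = (u^4 + 22*u^3 + 65*u^2 - 212*u - 416)/(2*(u^6 - 8*u^5 - 22*u^4 + 124*u^3 + 473*u^2 + 532*u + 196))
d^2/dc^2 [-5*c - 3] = 0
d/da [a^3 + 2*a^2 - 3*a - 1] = 3*a^2 + 4*a - 3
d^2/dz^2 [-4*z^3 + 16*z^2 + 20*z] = 32 - 24*z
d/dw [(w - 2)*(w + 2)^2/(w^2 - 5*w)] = (w^4 - 10*w^3 - 6*w^2 + 16*w - 40)/(w^2*(w^2 - 10*w + 25))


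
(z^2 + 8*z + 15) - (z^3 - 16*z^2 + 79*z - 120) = -z^3 + 17*z^2 - 71*z + 135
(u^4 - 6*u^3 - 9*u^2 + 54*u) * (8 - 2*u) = -2*u^5 + 20*u^4 - 30*u^3 - 180*u^2 + 432*u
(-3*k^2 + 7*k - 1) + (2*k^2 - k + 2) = -k^2 + 6*k + 1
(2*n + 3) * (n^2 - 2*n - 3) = 2*n^3 - n^2 - 12*n - 9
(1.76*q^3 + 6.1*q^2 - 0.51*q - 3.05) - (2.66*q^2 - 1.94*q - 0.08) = 1.76*q^3 + 3.44*q^2 + 1.43*q - 2.97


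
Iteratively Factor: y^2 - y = (y)*(y - 1)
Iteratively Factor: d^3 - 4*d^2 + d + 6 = (d - 2)*(d^2 - 2*d - 3) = (d - 3)*(d - 2)*(d + 1)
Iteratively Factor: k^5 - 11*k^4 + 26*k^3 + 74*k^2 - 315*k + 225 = (k - 5)*(k^4 - 6*k^3 - 4*k^2 + 54*k - 45) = (k - 5)*(k - 3)*(k^3 - 3*k^2 - 13*k + 15) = (k - 5)*(k - 3)*(k + 3)*(k^2 - 6*k + 5) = (k - 5)*(k - 3)*(k - 1)*(k + 3)*(k - 5)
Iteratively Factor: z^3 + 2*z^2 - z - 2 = (z - 1)*(z^2 + 3*z + 2) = (z - 1)*(z + 1)*(z + 2)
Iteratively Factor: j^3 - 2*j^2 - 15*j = (j - 5)*(j^2 + 3*j) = (j - 5)*(j + 3)*(j)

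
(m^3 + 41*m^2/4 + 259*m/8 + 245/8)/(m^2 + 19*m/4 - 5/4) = (8*m^2 + 42*m + 49)/(2*(4*m - 1))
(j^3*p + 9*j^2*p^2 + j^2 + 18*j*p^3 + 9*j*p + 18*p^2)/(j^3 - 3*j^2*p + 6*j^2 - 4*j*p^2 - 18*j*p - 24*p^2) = (-j^3*p - 9*j^2*p^2 - j^2 - 18*j*p^3 - 9*j*p - 18*p^2)/(-j^3 + 3*j^2*p - 6*j^2 + 4*j*p^2 + 18*j*p + 24*p^2)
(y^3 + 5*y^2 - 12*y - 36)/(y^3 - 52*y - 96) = (y - 3)/(y - 8)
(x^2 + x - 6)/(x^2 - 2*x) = (x + 3)/x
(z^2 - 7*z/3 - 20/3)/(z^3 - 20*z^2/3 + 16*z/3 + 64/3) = (3*z + 5)/(3*z^2 - 8*z - 16)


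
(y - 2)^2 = y^2 - 4*y + 4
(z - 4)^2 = z^2 - 8*z + 16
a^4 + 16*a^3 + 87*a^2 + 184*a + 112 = (a + 1)*(a + 4)^2*(a + 7)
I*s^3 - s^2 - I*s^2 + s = s*(s + I)*(I*s - I)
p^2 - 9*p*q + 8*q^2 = (p - 8*q)*(p - q)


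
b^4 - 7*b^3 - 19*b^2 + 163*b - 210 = (b - 7)*(b - 3)*(b - 2)*(b + 5)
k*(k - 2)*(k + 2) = k^3 - 4*k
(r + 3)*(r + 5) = r^2 + 8*r + 15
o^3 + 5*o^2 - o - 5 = (o - 1)*(o + 1)*(o + 5)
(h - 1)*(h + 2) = h^2 + h - 2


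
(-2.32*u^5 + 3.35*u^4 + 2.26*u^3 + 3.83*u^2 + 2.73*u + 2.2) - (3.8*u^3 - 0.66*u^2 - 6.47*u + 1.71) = -2.32*u^5 + 3.35*u^4 - 1.54*u^3 + 4.49*u^2 + 9.2*u + 0.49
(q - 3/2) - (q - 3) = 3/2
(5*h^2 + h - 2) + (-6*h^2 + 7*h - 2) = -h^2 + 8*h - 4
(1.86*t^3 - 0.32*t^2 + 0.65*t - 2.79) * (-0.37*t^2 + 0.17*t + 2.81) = -0.6882*t^5 + 0.4346*t^4 + 4.9317*t^3 + 0.2436*t^2 + 1.3522*t - 7.8399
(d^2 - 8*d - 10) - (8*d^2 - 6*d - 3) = -7*d^2 - 2*d - 7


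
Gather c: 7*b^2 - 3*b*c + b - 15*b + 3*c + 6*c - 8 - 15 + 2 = 7*b^2 - 14*b + c*(9 - 3*b) - 21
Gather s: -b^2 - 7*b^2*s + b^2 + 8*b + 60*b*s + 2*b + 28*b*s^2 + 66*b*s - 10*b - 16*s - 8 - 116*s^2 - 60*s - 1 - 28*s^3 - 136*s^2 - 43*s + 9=-28*s^3 + s^2*(28*b - 252) + s*(-7*b^2 + 126*b - 119)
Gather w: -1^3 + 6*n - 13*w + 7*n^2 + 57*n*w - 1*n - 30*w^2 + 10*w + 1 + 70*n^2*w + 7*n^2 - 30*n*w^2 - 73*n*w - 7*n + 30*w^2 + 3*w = 14*n^2 - 30*n*w^2 - 2*n + w*(70*n^2 - 16*n)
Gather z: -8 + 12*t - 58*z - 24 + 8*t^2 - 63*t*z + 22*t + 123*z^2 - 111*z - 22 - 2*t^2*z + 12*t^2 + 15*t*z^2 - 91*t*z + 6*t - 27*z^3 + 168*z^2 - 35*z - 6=20*t^2 + 40*t - 27*z^3 + z^2*(15*t + 291) + z*(-2*t^2 - 154*t - 204) - 60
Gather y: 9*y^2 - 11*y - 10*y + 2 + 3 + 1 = 9*y^2 - 21*y + 6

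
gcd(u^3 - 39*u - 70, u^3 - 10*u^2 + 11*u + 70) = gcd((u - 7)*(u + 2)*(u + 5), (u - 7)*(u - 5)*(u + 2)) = u^2 - 5*u - 14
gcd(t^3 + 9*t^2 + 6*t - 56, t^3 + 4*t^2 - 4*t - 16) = t^2 + 2*t - 8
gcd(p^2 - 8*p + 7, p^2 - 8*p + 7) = p^2 - 8*p + 7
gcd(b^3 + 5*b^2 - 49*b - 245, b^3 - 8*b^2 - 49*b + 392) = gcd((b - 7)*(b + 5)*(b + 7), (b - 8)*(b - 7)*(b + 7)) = b^2 - 49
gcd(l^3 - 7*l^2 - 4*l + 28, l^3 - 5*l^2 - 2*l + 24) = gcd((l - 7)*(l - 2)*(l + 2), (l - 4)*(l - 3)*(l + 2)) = l + 2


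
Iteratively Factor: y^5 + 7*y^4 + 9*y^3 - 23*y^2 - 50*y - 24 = (y - 2)*(y^4 + 9*y^3 + 27*y^2 + 31*y + 12) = (y - 2)*(y + 1)*(y^3 + 8*y^2 + 19*y + 12) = (y - 2)*(y + 1)^2*(y^2 + 7*y + 12) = (y - 2)*(y + 1)^2*(y + 3)*(y + 4)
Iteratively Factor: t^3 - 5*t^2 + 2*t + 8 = (t + 1)*(t^2 - 6*t + 8) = (t - 4)*(t + 1)*(t - 2)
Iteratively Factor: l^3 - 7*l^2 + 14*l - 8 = (l - 2)*(l^2 - 5*l + 4) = (l - 2)*(l - 1)*(l - 4)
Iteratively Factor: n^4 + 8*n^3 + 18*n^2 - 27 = (n - 1)*(n^3 + 9*n^2 + 27*n + 27) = (n - 1)*(n + 3)*(n^2 + 6*n + 9) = (n - 1)*(n + 3)^2*(n + 3)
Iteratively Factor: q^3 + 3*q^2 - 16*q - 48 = (q + 4)*(q^2 - q - 12) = (q + 3)*(q + 4)*(q - 4)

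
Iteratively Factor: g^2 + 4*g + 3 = (g + 3)*(g + 1)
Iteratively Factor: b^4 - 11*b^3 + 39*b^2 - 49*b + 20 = (b - 5)*(b^3 - 6*b^2 + 9*b - 4) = (b - 5)*(b - 4)*(b^2 - 2*b + 1) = (b - 5)*(b - 4)*(b - 1)*(b - 1)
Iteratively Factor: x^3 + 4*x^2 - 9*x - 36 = (x + 4)*(x^2 - 9) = (x + 3)*(x + 4)*(x - 3)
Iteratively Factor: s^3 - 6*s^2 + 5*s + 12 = (s - 3)*(s^2 - 3*s - 4) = (s - 3)*(s + 1)*(s - 4)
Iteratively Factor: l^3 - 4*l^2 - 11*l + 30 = (l - 2)*(l^2 - 2*l - 15) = (l - 2)*(l + 3)*(l - 5)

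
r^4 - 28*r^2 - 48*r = r*(r - 6)*(r + 2)*(r + 4)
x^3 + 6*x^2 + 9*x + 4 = (x + 1)^2*(x + 4)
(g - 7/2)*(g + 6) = g^2 + 5*g/2 - 21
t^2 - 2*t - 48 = (t - 8)*(t + 6)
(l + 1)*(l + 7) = l^2 + 8*l + 7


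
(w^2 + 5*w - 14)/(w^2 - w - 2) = (w + 7)/(w + 1)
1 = 1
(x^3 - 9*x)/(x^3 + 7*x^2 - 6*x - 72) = x*(x + 3)/(x^2 + 10*x + 24)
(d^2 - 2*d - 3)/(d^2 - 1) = (d - 3)/(d - 1)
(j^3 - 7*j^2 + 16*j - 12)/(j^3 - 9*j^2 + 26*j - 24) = (j - 2)/(j - 4)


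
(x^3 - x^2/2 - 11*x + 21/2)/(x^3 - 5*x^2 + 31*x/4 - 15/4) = 2*(2*x^2 + x - 21)/(4*x^2 - 16*x + 15)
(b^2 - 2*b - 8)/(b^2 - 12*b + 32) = (b + 2)/(b - 8)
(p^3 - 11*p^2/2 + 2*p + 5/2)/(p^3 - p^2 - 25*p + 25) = (p + 1/2)/(p + 5)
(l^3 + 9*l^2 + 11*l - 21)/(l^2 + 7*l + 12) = (l^2 + 6*l - 7)/(l + 4)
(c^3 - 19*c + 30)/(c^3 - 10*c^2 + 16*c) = (c^2 + 2*c - 15)/(c*(c - 8))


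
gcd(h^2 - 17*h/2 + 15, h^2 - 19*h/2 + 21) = h - 6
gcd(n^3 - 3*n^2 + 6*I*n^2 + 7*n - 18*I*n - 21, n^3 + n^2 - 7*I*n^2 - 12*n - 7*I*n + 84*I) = n - 3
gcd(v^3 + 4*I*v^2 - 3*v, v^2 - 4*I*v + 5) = v + I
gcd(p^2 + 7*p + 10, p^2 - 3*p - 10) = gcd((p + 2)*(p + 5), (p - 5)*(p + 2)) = p + 2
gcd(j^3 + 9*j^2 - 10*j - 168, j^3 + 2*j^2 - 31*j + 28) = j^2 + 3*j - 28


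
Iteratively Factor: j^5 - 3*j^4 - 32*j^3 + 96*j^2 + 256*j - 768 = (j - 4)*(j^4 + j^3 - 28*j^2 - 16*j + 192) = (j - 4)*(j + 4)*(j^3 - 3*j^2 - 16*j + 48) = (j - 4)*(j + 4)^2*(j^2 - 7*j + 12) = (j - 4)^2*(j + 4)^2*(j - 3)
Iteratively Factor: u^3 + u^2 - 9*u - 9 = (u - 3)*(u^2 + 4*u + 3) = (u - 3)*(u + 3)*(u + 1)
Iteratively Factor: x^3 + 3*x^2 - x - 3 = (x + 1)*(x^2 + 2*x - 3) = (x + 1)*(x + 3)*(x - 1)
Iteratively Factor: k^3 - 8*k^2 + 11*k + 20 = (k - 5)*(k^2 - 3*k - 4) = (k - 5)*(k + 1)*(k - 4)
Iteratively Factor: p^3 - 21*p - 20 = (p + 1)*(p^2 - p - 20) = (p + 1)*(p + 4)*(p - 5)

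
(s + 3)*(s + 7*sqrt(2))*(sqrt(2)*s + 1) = sqrt(2)*s^3 + 3*sqrt(2)*s^2 + 15*s^2 + 7*sqrt(2)*s + 45*s + 21*sqrt(2)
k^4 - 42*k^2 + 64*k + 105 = (k - 5)*(k - 3)*(k + 1)*(k + 7)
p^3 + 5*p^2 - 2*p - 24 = (p - 2)*(p + 3)*(p + 4)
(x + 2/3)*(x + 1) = x^2 + 5*x/3 + 2/3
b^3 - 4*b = b*(b - 2)*(b + 2)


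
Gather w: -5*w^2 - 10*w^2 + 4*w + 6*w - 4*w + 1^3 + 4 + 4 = -15*w^2 + 6*w + 9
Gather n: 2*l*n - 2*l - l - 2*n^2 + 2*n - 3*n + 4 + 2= -3*l - 2*n^2 + n*(2*l - 1) + 6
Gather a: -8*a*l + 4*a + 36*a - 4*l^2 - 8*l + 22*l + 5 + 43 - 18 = a*(40 - 8*l) - 4*l^2 + 14*l + 30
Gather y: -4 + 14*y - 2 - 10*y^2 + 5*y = -10*y^2 + 19*y - 6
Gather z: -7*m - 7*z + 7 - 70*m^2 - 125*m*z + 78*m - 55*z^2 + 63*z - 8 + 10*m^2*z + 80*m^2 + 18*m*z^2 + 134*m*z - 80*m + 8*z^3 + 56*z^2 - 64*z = 10*m^2 - 9*m + 8*z^3 + z^2*(18*m + 1) + z*(10*m^2 + 9*m - 8) - 1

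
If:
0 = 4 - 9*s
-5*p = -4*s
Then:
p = 16/45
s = 4/9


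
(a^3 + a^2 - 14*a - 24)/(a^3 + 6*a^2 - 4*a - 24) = (a^2 - a - 12)/(a^2 + 4*a - 12)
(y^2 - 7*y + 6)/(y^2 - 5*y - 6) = (y - 1)/(y + 1)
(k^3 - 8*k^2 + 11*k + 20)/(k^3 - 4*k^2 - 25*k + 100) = (k + 1)/(k + 5)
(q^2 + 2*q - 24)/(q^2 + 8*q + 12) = (q - 4)/(q + 2)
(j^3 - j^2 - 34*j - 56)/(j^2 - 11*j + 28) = (j^2 + 6*j + 8)/(j - 4)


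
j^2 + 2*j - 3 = (j - 1)*(j + 3)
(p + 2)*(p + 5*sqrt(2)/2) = p^2 + 2*p + 5*sqrt(2)*p/2 + 5*sqrt(2)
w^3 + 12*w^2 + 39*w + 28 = (w + 1)*(w + 4)*(w + 7)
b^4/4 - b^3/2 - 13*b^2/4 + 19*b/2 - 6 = (b/4 + 1)*(b - 3)*(b - 2)*(b - 1)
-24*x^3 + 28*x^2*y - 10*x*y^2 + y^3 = (-6*x + y)*(-2*x + y)^2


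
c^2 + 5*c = c*(c + 5)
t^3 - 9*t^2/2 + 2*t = t*(t - 4)*(t - 1/2)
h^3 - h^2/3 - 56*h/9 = h*(h - 8/3)*(h + 7/3)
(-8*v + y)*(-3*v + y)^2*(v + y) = -72*v^4 - 15*v^3*y + 43*v^2*y^2 - 13*v*y^3 + y^4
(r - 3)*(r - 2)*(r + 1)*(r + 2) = r^4 - 2*r^3 - 7*r^2 + 8*r + 12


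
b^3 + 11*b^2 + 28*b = b*(b + 4)*(b + 7)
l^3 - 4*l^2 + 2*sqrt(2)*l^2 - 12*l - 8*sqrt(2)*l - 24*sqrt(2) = (l - 6)*(l + 2)*(l + 2*sqrt(2))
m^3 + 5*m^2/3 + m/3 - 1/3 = (m - 1/3)*(m + 1)^2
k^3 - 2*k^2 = k^2*(k - 2)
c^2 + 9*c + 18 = (c + 3)*(c + 6)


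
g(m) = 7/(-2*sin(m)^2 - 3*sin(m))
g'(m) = 7*(4*sin(m)*cos(m) + 3*cos(m))/(-2*sin(m)^2 - 3*sin(m))^2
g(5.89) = 8.18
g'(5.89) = 12.95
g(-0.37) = 8.50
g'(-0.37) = 14.96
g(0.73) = -2.42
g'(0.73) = 3.54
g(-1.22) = 6.64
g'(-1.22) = -1.64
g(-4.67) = -1.40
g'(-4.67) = -0.08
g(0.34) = -5.72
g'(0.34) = 19.13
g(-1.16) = 6.55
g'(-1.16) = -1.63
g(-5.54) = -2.38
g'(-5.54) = 3.39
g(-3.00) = 18.25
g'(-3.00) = -114.74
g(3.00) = -15.11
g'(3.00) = -115.14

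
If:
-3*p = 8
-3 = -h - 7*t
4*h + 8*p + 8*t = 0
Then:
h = 94/15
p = -8/3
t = -7/15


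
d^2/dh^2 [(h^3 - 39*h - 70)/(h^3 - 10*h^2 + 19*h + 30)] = 4*(5*h^6 - 87*h^5 + 285*h^4 + 1551*h^3 - 8130*h^2 + 6900*h - 12020)/(h^9 - 30*h^8 + 357*h^7 - 2050*h^6 + 4983*h^5 + 1590*h^4 - 24641*h^3 + 5490*h^2 + 51300*h + 27000)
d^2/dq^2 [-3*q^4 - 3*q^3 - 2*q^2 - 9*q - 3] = -36*q^2 - 18*q - 4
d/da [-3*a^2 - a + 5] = -6*a - 1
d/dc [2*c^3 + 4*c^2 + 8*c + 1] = 6*c^2 + 8*c + 8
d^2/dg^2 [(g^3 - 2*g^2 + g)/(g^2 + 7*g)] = 128/(g^3 + 21*g^2 + 147*g + 343)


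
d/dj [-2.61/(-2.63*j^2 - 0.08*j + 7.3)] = (-13.7286*j - 0.2088)/(2.63*j^2 + 0.08*j - 7.3)^2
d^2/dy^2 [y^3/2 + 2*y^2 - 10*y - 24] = 3*y + 4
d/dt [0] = 0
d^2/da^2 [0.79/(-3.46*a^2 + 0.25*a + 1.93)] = (-18.915128*a^2 + 1.3667*a + 0.79*(6.92*a - 0.25)*(13.84*a - 0.5) + 10.550924)/(-3.46*a^2 + 0.25*a + 1.93)^3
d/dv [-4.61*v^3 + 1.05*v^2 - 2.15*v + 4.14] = -13.83*v^2 + 2.1*v - 2.15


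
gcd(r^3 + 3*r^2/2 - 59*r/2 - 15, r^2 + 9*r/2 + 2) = r + 1/2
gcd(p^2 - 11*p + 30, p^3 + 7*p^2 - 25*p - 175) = p - 5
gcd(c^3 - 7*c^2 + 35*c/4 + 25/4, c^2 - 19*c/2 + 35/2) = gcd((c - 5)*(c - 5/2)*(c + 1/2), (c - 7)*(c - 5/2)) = c - 5/2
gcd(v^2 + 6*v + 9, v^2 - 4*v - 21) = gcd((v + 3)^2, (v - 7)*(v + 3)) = v + 3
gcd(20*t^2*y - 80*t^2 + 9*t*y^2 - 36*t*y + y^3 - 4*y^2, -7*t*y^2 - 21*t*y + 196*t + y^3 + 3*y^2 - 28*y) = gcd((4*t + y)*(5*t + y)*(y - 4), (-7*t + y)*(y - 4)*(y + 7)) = y - 4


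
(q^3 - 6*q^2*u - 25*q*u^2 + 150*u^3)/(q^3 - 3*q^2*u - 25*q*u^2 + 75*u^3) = (q - 6*u)/(q - 3*u)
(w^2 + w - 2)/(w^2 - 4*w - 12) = (w - 1)/(w - 6)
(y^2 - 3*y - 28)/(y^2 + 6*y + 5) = (y^2 - 3*y - 28)/(y^2 + 6*y + 5)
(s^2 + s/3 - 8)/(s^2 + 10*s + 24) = (s^2 + s/3 - 8)/(s^2 + 10*s + 24)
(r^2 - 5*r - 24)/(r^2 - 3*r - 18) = (r - 8)/(r - 6)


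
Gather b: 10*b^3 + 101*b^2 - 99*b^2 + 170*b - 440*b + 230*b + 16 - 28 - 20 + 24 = 10*b^3 + 2*b^2 - 40*b - 8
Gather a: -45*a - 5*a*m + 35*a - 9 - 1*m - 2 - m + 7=a*(-5*m - 10) - 2*m - 4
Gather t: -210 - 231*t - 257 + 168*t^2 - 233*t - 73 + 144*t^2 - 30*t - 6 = 312*t^2 - 494*t - 546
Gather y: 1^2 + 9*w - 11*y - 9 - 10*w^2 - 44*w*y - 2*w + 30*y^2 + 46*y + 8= -10*w^2 + 7*w + 30*y^2 + y*(35 - 44*w)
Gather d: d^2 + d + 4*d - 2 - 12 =d^2 + 5*d - 14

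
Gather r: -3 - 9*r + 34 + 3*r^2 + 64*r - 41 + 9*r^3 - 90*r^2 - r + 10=9*r^3 - 87*r^2 + 54*r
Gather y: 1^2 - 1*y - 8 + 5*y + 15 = 4*y + 8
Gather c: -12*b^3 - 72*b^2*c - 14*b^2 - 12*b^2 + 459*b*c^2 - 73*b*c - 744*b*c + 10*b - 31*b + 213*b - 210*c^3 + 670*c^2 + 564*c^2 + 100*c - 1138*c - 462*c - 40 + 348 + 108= -12*b^3 - 26*b^2 + 192*b - 210*c^3 + c^2*(459*b + 1234) + c*(-72*b^2 - 817*b - 1500) + 416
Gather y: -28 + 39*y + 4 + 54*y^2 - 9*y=54*y^2 + 30*y - 24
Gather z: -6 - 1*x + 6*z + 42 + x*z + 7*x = 6*x + z*(x + 6) + 36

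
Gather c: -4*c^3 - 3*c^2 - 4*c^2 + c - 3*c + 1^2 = -4*c^3 - 7*c^2 - 2*c + 1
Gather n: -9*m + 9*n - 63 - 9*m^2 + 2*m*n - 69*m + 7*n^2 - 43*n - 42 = -9*m^2 - 78*m + 7*n^2 + n*(2*m - 34) - 105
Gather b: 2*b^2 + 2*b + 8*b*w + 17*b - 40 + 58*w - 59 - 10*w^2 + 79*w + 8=2*b^2 + b*(8*w + 19) - 10*w^2 + 137*w - 91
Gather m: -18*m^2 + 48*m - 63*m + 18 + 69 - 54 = -18*m^2 - 15*m + 33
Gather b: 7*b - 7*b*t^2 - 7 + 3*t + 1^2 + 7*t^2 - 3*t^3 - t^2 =b*(7 - 7*t^2) - 3*t^3 + 6*t^2 + 3*t - 6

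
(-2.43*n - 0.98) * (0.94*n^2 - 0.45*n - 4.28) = -2.2842*n^3 + 0.1723*n^2 + 10.8414*n + 4.1944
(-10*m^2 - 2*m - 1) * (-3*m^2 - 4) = 30*m^4 + 6*m^3 + 43*m^2 + 8*m + 4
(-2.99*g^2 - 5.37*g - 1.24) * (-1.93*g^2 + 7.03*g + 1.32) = 5.7707*g^4 - 10.6556*g^3 - 39.3047*g^2 - 15.8056*g - 1.6368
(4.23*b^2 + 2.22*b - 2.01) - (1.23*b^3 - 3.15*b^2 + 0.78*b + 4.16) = -1.23*b^3 + 7.38*b^2 + 1.44*b - 6.17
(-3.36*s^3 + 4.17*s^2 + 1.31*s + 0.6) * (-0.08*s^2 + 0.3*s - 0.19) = 0.2688*s^5 - 1.3416*s^4 + 1.7846*s^3 - 0.4473*s^2 - 0.0689*s - 0.114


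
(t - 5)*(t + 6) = t^2 + t - 30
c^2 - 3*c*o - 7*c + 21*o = (c - 7)*(c - 3*o)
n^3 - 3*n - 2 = (n - 2)*(n + 1)^2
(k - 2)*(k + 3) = k^2 + k - 6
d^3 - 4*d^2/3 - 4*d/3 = d*(d - 2)*(d + 2/3)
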